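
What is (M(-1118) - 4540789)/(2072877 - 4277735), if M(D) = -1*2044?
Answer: 4542833/2204858 ≈ 2.0604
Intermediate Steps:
M(D) = -2044
(M(-1118) - 4540789)/(2072877 - 4277735) = (-2044 - 4540789)/(2072877 - 4277735) = -4542833/(-2204858) = -4542833*(-1/2204858) = 4542833/2204858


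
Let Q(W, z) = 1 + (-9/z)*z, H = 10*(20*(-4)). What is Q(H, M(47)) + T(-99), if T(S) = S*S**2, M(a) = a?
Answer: -970307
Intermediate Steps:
H = -800 (H = 10*(-80) = -800)
T(S) = S**3
Q(W, z) = -8 (Q(W, z) = 1 - 9 = -8)
Q(H, M(47)) + T(-99) = -8 + (-99)**3 = -8 - 970299 = -970307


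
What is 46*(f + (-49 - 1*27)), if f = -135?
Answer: -9706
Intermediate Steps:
46*(f + (-49 - 1*27)) = 46*(-135 + (-49 - 1*27)) = 46*(-135 + (-49 - 27)) = 46*(-135 - 76) = 46*(-211) = -9706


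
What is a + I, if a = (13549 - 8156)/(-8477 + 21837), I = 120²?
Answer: 192389393/13360 ≈ 14400.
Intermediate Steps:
I = 14400
a = 5393/13360 ≈ 0.40367
a + I = 5393/13360 + 14400 = 192389393/13360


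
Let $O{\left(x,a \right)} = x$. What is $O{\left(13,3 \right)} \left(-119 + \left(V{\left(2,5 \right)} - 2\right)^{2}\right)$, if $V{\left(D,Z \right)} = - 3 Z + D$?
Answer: $1378$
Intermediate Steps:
$V{\left(D,Z \right)} = D - 3 Z$
$O{\left(13,3 \right)} \left(-119 + \left(V{\left(2,5 \right)} - 2\right)^{2}\right) = 13 \left(-119 + \left(\left(2 - 15\right) - 2\right)^{2}\right) = 13 \left(-119 + \left(-13 - 2\right)^{2}\right) = 13 \left(-119 + \left(-15\right)^{2}\right) = 13 \left(-119 + 225\right) = 13 \cdot 106 = 1378$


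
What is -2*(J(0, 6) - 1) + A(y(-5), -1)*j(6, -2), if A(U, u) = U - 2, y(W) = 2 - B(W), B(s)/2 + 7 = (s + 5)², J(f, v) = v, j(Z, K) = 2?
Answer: 18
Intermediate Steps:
B(s) = -14 + 2*(5 + s)² (B(s) = -14 + 2*(s + 5)² = -14 + 2*(5 + s)²)
y(W) = 16 - 2*(5 + W)² (y(W) = 2 - (-14 + 2*(5 + W)²) = 2 + (14 - 2*(5 + W)²) = 16 - 2*(5 + W)²)
A(U, u) = -2 + U
-2*(J(0, 6) - 1) + A(y(-5), -1)*j(6, -2) = -2*(6 - 1) + (-2 + (16 - 2*(5 - 5)²))*2 = -2*5 + (-2 + (16 - 2*0²))*2 = -10 + (-2 + (16 - 2*0))*2 = -10 + (-2 + (16 + 0))*2 = -10 + (-2 + 16)*2 = -10 + 14*2 = -10 + 28 = 18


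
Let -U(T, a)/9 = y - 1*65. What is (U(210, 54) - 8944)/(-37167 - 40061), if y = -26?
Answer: 8125/77228 ≈ 0.10521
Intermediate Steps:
U(T, a) = 819 (U(T, a) = -9*(-26 - 1*65) = -9*(-26 - 65) = -9*(-91) = 819)
(U(210, 54) - 8944)/(-37167 - 40061) = (819 - 8944)/(-37167 - 40061) = -8125/(-77228) = -8125*(-1/77228) = 8125/77228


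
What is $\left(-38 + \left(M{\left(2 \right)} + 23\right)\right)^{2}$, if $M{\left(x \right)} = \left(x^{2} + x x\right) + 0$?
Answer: $49$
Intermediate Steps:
$M{\left(x \right)} = 2 x^{2}$ ($M{\left(x \right)} = \left(x^{2} + x^{2}\right) + 0 = 2 x^{2} + 0 = 2 x^{2}$)
$\left(-38 + \left(M{\left(2 \right)} + 23\right)\right)^{2} = \left(-38 + \left(2 \cdot 2^{2} + 23\right)\right)^{2} = \left(-38 + \left(2 \cdot 4 + 23\right)\right)^{2} = \left(-38 + \left(8 + 23\right)\right)^{2} = \left(-38 + 31\right)^{2} = \left(-7\right)^{2} = 49$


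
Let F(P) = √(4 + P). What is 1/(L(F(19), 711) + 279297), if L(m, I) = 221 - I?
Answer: 1/278807 ≈ 3.5867e-6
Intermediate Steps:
1/(L(F(19), 711) + 279297) = 1/((221 - 1*711) + 279297) = 1/((221 - 711) + 279297) = 1/(-490 + 279297) = 1/278807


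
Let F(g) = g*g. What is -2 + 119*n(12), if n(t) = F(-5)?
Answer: 2973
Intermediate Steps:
F(g) = g²
n(t) = 25 (n(t) = (-5)² = 25)
-2 + 119*n(12) = -2 + 119*25 = -2 + 2975 = 2973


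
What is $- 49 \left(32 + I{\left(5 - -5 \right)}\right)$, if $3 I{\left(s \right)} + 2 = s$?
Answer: $- \frac{5096}{3} \approx -1698.7$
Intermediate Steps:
$I{\left(s \right)} = - \frac{2}{3} + \frac{s}{3}$
$- 49 \left(32 + I{\left(5 - -5 \right)}\right) = - 49 \left(32 - \left(\frac{2}{3} - \frac{5 - -5}{3}\right)\right) = - 49 \left(32 - \left(\frac{2}{3} - \frac{5 + 5}{3}\right)\right) = - 49 \left(32 + \left(- \frac{2}{3} + \frac{1}{3} \cdot 10\right)\right) = - 49 \left(32 + \left(- \frac{2}{3} + \frac{10}{3}\right)\right) = - 49 \left(32 + \frac{8}{3}\right) = \left(-49\right) \frac{104}{3} = - \frac{5096}{3}$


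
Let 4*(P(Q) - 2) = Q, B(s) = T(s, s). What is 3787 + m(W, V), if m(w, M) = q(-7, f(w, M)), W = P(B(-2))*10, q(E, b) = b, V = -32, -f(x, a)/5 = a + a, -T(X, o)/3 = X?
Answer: 4107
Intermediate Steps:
T(X, o) = -3*X
B(s) = -3*s
f(x, a) = -10*a (f(x, a) = -5*(a + a) = -10*a)
P(Q) = 2 + Q/4
W = 35 (W = (2 + (-3*(-2))/4)*10 = (2 + (¼)*6)*10 = (2 + 3/2)*10 = (7/2)*10 = 35)
m(w, M) = -10*M
3787 + m(W, V) = 3787 - 10*(-32) = 3787 + 320 = 4107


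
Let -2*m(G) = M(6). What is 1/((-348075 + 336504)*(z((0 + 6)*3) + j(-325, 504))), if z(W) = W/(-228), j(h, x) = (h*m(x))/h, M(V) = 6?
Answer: 2/71253 ≈ 2.8069e-5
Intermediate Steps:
m(G) = -3 (m(G) = -½*6 = -3)
j(h, x) = -3 (j(h, x) = (h*(-3))/h = (-3*h)/h = -3)
z(W) = -W/228 (z(W) = W*(-1/228) = -W/228)
1/((-348075 + 336504)*(z((0 + 6)*3) + j(-325, 504))) = 1/((-348075 + 336504)*(-(0 + 6)*3/228 - 3)) = 1/(-11571*(-3/38 - 3)) = 1/(-11571*(-117/38)) = 1/(71253/2) = 2/71253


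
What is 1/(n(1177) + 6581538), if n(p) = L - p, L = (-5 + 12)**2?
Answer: 1/6580410 ≈ 1.5197e-7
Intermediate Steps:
L = 49 (L = 7**2 = 49)
n(p) = 49 - p
1/(n(1177) + 6581538) = 1/((49 - 1*1177) + 6581538) = 1/((49 - 1177) + 6581538) = 1/(-1128 + 6581538) = 1/6580410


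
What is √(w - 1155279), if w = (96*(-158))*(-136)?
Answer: 3*√100841 ≈ 952.66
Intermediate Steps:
w = 2062848 (w = -15168*(-136) = 2062848)
√(w - 1155279) = √(2062848 - 1155279) = √907569 = 3*√100841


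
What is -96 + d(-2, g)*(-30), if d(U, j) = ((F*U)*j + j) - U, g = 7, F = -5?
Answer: -2466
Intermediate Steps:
d(U, j) = j - U - 5*U*j (d(U, j) = ((-5*U)*j + j) - U = (-5*U*j + j) - U = (j - 5*U*j) - U = j - U - 5*U*j)
-96 + d(-2, g)*(-30) = -96 + (7 - 1*(-2) - 5*(-2)*7)*(-30) = -96 + (7 + 2 + 70)*(-30) = -96 + 79*(-30) = -96 - 2370 = -2466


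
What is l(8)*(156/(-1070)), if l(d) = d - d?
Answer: 0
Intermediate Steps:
l(d) = 0
l(8)*(156/(-1070)) = 0*(156/(-1070)) = 0*(156*(-1/1070)) = 0*(-78/535) = 0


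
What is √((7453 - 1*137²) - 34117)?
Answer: I*√45433 ≈ 213.15*I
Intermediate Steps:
√((7453 - 1*137²) - 34117) = √((7453 - 1*18769) - 34117) = √((7453 - 18769) - 34117) = √(-11316 - 34117) = √(-45433) = I*√45433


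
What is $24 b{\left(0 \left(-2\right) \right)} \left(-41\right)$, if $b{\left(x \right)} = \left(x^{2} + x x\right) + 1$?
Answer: $-984$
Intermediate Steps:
$b{\left(x \right)} = 1 + 2 x^{2}$ ($b{\left(x \right)} = \left(x^{2} + x^{2}\right) + 1 = 2 x^{2} + 1 = 1 + 2 x^{2}$)
$24 b{\left(0 \left(-2\right) \right)} \left(-41\right) = 24 \left(1 + 2 \left(0 \left(-2\right)\right)^{2}\right) \left(-41\right) = 24 \left(1 + 2 \cdot 0^{2}\right) \left(-41\right) = 24 \left(1 + 2 \cdot 0\right) \left(-41\right) = 24 \left(1 + 0\right) \left(-41\right) = 24 \cdot 1 \left(-41\right) = 24 \left(-41\right) = -984$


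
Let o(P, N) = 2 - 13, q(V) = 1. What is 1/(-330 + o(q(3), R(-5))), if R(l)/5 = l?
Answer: -1/341 ≈ -0.0029326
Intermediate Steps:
R(l) = 5*l
o(P, N) = -11
1/(-330 + o(q(3), R(-5))) = 1/(-330 - 11) = 1/(-341) = -1/341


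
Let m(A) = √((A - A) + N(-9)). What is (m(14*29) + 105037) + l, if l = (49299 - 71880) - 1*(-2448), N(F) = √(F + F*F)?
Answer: 84904 + 2^(¾)*√3 ≈ 84907.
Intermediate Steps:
N(F) = √(F + F²)
m(A) = 2^(¾)*√3 (m(A) = √((A - A) + √(-9*(1 - 9))) = √(0 + √(-9*(-8))) = √(0 + √72) = √(0 + 6*√2) = √(6*√2) = 2^(¾)*√3)
l = -20133 (l = -22581 + 2448 = -20133)
(m(14*29) + 105037) + l = (2^(¾)*√3 + 105037) - 20133 = (105037 + 2^(¾)*√3) - 20133 = 84904 + 2^(¾)*√3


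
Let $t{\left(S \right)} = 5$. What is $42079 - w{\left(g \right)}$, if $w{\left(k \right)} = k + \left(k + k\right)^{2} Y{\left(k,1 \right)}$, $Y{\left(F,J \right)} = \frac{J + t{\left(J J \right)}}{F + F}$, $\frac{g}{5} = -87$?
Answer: $47734$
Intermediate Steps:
$g = -435$ ($g = 5 \left(-87\right) = -435$)
$Y{\left(F,J \right)} = \frac{5 + J}{2 F}$ ($Y{\left(F,J \right)} = \frac{J + 5}{F + F} = \frac{5 + J}{2 F}$)
$w{\left(k \right)} = 13 k$ ($w{\left(k \right)} = k + \left(k + k\right)^{2} \frac{5 + 1}{2 k} = k + \left(2 k\right)^{2} \cdot \frac{1}{2} \frac{1}{k} 6 = k + 4 k^{2} \frac{3}{k} = k + 12 k = 13 k$)
$42079 - w{\left(g \right)} = 42079 - 13 \left(-435\right) = 42079 - -5655 = 42079 + 5655 = 47734$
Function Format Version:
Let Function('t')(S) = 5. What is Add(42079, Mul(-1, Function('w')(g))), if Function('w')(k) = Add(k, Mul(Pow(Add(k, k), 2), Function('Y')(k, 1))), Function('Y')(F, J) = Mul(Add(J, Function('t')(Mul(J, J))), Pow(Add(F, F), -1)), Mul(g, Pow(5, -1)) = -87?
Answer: 47734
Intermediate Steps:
g = -435 (g = Mul(5, -87) = -435)
Function('Y')(F, J) = Mul(Rational(1, 2), Pow(F, -1), Add(5, J)) (Function('Y')(F, J) = Mul(Add(J, 5), Pow(Add(F, F), -1)) = Mul(Add(5, J), Pow(Mul(2, F), -1)) = Mul(Add(5, J), Mul(Rational(1, 2), Pow(F, -1))) = Mul(Rational(1, 2), Pow(F, -1), Add(5, J)))
Function('w')(k) = Mul(13, k) (Function('w')(k) = Add(k, Mul(Pow(Add(k, k), 2), Mul(Rational(1, 2), Pow(k, -1), Add(5, 1)))) = Add(k, Mul(Pow(Mul(2, k), 2), Mul(Rational(1, 2), Pow(k, -1), 6))) = Add(k, Mul(Mul(4, Pow(k, 2)), Mul(3, Pow(k, -1)))) = Add(k, Mul(12, k)) = Mul(13, k))
Add(42079, Mul(-1, Function('w')(g))) = Add(42079, Mul(-1, Mul(13, -435))) = Add(42079, Mul(-1, -5655)) = Add(42079, 5655) = 47734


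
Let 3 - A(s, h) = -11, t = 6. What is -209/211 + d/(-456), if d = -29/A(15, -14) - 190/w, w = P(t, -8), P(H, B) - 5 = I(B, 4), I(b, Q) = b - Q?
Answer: -469439/449008 ≈ -1.0455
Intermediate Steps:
A(s, h) = 14 (A(s, h) = 3 - 1*(-11) = 3 + 11 = 14)
P(H, B) = 1 + B (P(H, B) = 5 + (B - 1*4) = 5 + (B - 4) = 5 + (-4 + B) = 1 + B)
w = -7 (w = 1 - 8 = -7)
d = 351/14 (d = -29/14 - 190/(-7) = -29*1/14 - 190*(-⅐) = -29/14 + 190/7 = 351/14 ≈ 25.071)
-209/211 + d/(-456) = -209/211 + (351/14)/(-456) = -209*1/211 + (351/14)*(-1/456) = -209/211 - 117/2128 = -469439/449008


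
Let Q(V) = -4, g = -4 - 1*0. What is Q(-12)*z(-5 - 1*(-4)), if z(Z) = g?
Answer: 16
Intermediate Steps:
g = -4 (g = -4 + 0 = -4)
z(Z) = -4
Q(-12)*z(-5 - 1*(-4)) = -4*(-4) = 16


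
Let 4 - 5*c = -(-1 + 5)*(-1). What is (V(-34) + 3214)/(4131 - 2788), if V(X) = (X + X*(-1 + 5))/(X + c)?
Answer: 3219/1343 ≈ 2.3969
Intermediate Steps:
c = 0 (c = 4/5 - (-(-1 + 5))*(-1)/5 = 4/5 - (-1*4)*(-1)/5 = 4/5 - (-4)*(-1)/5 = 4/5 - 1/5*4 = 4/5 - 4/5 = 0)
V(X) = 5 (V(X) = (X + X*(-1 + 5))/(X + 0) = (X + X*4)/X = (X + 4*X)/X = (5*X)/X = 5)
(V(-34) + 3214)/(4131 - 2788) = (5 + 3214)/(4131 - 2788) = 3219/1343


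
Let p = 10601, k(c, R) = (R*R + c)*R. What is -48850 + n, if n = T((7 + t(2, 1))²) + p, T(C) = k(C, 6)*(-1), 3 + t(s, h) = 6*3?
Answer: -41369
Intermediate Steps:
t(s, h) = 15 (t(s, h) = -3 + 6*3 = -3 + 18 = 15)
k(c, R) = R*(c + R²) (k(c, R) = (R² + c)*R = (c + R²)*R = R*(c + R²))
T(C) = -216 - 6*C (T(C) = (6*(C + 6²))*(-1) = (6*(C + 36))*(-1) = (6*(36 + C))*(-1) = (216 + 6*C)*(-1) = -216 - 6*C)
n = 7481 (n = (-216 - 6*(7 + 15)²) + 10601 = (-216 - 6*22²) + 10601 = (-216 - 6*484) + 10601 = (-216 - 2904) + 10601 = -3120 + 10601 = 7481)
-48850 + n = -48850 + 7481 = -41369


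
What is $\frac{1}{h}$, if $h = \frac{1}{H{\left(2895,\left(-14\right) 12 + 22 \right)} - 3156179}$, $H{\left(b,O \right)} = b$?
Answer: $-3153284$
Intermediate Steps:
$h = - \frac{1}{3153284}$ ($h = \frac{1}{2895 - 3156179} = \frac{1}{-3153284} = - \frac{1}{3153284} \approx -3.1713 \cdot 10^{-7}$)
$\frac{1}{h} = \frac{1}{- \frac{1}{3153284}} = -3153284$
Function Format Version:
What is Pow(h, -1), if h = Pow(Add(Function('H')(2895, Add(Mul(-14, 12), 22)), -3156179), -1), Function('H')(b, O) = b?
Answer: -3153284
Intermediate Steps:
h = Rational(-1, 3153284) (h = Pow(Add(2895, -3156179), -1) = Pow(-3153284, -1) = Rational(-1, 3153284) ≈ -3.1713e-7)
Pow(h, -1) = Pow(Rational(-1, 3153284), -1) = -3153284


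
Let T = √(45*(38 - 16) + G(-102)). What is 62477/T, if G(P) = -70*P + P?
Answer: 62477*√223/1338 ≈ 697.29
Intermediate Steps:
G(P) = -69*P
T = 6*√223 (T = √(45*(38 - 16) - 69*(-102)) = √(45*22 + 7038) = √(990 + 7038) = √8028 = 6*√223 ≈ 89.599)
62477/T = 62477/((6*√223)) = 62477*(√223/1338) = 62477*√223/1338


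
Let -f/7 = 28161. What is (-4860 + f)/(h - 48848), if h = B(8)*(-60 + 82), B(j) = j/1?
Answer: 22443/5408 ≈ 4.1500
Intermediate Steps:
B(j) = j (B(j) = j*1 = j)
f = -197127 (f = -7*28161 = -197127)
h = 176 (h = 8*(-60 + 82) = 8*22 = 176)
(-4860 + f)/(h - 48848) = (-4860 - 197127)/(176 - 48848) = -201987/(-48672) = -201987*(-1/48672) = 22443/5408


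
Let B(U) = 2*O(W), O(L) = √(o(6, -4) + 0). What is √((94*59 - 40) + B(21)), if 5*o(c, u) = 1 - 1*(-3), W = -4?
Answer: √(137650 + 20*√5)/5 ≈ 74.214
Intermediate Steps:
o(c, u) = ⅘ (o(c, u) = (1 - 1*(-3))/5 = (1 + 3)/5 = (⅕)*4 = ⅘)
O(L) = 2*√5/5 (O(L) = √(⅘ + 0) = √(⅘) = 2*√5/5)
B(U) = 4*√5/5 (B(U) = 2*(2*√5/5) = 4*√5/5)
√((94*59 - 40) + B(21)) = √((94*59 - 40) + 4*√5/5) = √((5546 - 40) + 4*√5/5) = √(5506 + 4*√5/5)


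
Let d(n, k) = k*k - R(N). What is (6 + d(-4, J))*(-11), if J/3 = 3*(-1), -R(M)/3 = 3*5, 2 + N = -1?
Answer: -1452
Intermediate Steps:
N = -3 (N = -2 - 1 = -3)
R(M) = -45 (R(M) = -9*5 = -3*15 = -45)
J = -9 (J = 3*(3*(-1)) = 3*(-3) = -9)
d(n, k) = 45 + k² (d(n, k) = k*k - 1*(-45) = k² + 45 = 45 + k²)
(6 + d(-4, J))*(-11) = (6 + (45 + (-9)²))*(-11) = (6 + (45 + 81))*(-11) = (6 + 126)*(-11) = 132*(-11) = -1452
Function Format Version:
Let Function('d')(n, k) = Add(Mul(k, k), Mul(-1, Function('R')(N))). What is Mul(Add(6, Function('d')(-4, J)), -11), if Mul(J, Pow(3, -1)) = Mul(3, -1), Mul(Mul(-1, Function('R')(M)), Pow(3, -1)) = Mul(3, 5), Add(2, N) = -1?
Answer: -1452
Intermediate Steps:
N = -3 (N = Add(-2, -1) = -3)
Function('R')(M) = -45 (Function('R')(M) = Mul(-3, Mul(3, 5)) = Mul(-3, 15) = -45)
J = -9 (J = Mul(3, Mul(3, -1)) = Mul(3, -3) = -9)
Function('d')(n, k) = Add(45, Pow(k, 2)) (Function('d')(n, k) = Add(Mul(k, k), Mul(-1, -45)) = Add(Pow(k, 2), 45) = Add(45, Pow(k, 2)))
Mul(Add(6, Function('d')(-4, J)), -11) = Mul(Add(6, Add(45, Pow(-9, 2))), -11) = Mul(Add(6, Add(45, 81)), -11) = Mul(Add(6, 126), -11) = Mul(132, -11) = -1452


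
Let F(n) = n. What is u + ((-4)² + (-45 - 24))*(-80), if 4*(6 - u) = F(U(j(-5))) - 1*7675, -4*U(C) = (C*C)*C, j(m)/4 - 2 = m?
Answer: 24227/4 ≈ 6056.8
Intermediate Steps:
j(m) = 8 + 4*m
U(C) = -C³/4 (U(C) = -C*C*C/4 = -C²*C/4 = -C³/4)
u = 7267/4 (u = 6 - (-(8 + 4*(-5))³/4 - 1*7675)/4 = 6 - (-(8 - 20)³/4 - 7675)/4 = 6 - (-¼*(-12)³ - 7675)/4 = 6 - (-¼*(-1728) - 7675)/4 = 6 - (432 - 7675)/4 = 6 - ¼*(-7243) = 6 + 7243/4 = 7267/4 ≈ 1816.8)
u + ((-4)² + (-45 - 24))*(-80) = 7267/4 + ((-4)² + (-45 - 24))*(-80) = 7267/4 + (16 - 69)*(-80) = 7267/4 - 53*(-80) = 7267/4 + 4240 = 24227/4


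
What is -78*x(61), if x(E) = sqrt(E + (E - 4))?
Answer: -78*sqrt(118) ≈ -847.30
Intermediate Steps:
x(E) = sqrt(-4 + 2*E) (x(E) = sqrt(E + (-4 + E)) = sqrt(-4 + 2*E))
-78*x(61) = -78*sqrt(-4 + 2*61) = -78*sqrt(-4 + 122) = -78*sqrt(118)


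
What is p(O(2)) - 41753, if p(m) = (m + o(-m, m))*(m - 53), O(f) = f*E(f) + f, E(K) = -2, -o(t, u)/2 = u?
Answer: -41863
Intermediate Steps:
o(t, u) = -2*u
O(f) = -f (O(f) = f*(-2) + f = -2*f + f = -f)
p(m) = -m*(-53 + m) (p(m) = (m - 2*m)*(m - 53) = (-m)*(-53 + m) = -m*(-53 + m))
p(O(2)) - 41753 = (-1*2)*(53 - (-1)*2) - 41753 = -2*(53 - 1*(-2)) - 41753 = -2*(53 + 2) - 41753 = -2*55 - 41753 = -110 - 41753 = -41863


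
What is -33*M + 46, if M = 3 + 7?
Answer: -284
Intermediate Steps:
M = 10
-33*M + 46 = -33*10 + 46 = -330 + 46 = -284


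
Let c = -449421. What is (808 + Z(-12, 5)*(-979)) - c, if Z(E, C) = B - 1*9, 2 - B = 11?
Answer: 467851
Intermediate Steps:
B = -9 (B = 2 - 1*11 = 2 - 11 = -9)
Z(E, C) = -18 (Z(E, C) = -9 - 1*9 = -9 - 9 = -18)
(808 + Z(-12, 5)*(-979)) - c = (808 - 18*(-979)) - 1*(-449421) = (808 + 17622) + 449421 = 18430 + 449421 = 467851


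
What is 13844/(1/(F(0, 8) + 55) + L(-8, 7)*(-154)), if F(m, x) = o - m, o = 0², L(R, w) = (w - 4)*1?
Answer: -761420/25409 ≈ -29.967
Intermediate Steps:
L(R, w) = -4 + w (L(R, w) = (-4 + w)*1 = -4 + w)
o = 0
F(m, x) = -m (F(m, x) = 0 - m = -m)
13844/(1/(F(0, 8) + 55) + L(-8, 7)*(-154)) = 13844/(1/(-1*0 + 55) + (-4 + 7)*(-154)) = 13844/(1/(0 + 55) + 3*(-154)) = 13844/(1/55 - 462) = 13844/(-25409/55) = 13844*(-55/25409) = -761420/25409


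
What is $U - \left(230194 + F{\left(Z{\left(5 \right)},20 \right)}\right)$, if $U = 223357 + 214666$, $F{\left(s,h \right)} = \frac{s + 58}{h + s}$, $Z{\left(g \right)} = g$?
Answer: $\frac{5195662}{25} \approx 2.0783 \cdot 10^{5}$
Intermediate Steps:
$F{\left(s,h \right)} = \frac{58 + s}{h + s}$
$U = 438023$
$U - \left(230194 + F{\left(Z{\left(5 \right)},20 \right)}\right) = 438023 - \left(230194 + \frac{58 + 5}{20 + 5}\right) = 438023 - \left(230194 + \frac{1}{25} \cdot 63\right) = 438023 - \left(230194 + \frac{63}{25}\right) = 438023 - \frac{5754913}{25} = \frac{5195662}{25}$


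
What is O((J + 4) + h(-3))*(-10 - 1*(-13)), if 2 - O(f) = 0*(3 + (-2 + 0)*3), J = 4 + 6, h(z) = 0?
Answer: 6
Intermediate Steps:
J = 10
O(f) = 2 (O(f) = 2 - 0*(3 + (-2 + 0)*3) = 2 - 0*(3 - 2*3) = 2 - 0*(3 - 6) = 2 - 0*(-3) = 2 - 1*0 = 2 + 0 = 2)
O((J + 4) + h(-3))*(-10 - 1*(-13)) = 2*(-10 - 1*(-13)) = 2*(-10 + 13) = 2*3 = 6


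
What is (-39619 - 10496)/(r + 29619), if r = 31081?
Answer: -10023/12140 ≈ -0.82562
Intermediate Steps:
(-39619 - 10496)/(r + 29619) = (-39619 - 10496)/(31081 + 29619) = -50115/60700 = -50115*1/60700 = -10023/12140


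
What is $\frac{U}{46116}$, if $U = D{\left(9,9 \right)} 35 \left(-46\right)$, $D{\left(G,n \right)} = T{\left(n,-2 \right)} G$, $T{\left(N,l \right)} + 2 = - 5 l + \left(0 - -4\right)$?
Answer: $- \frac{230}{61} \approx -3.7705$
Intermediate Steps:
$T{\left(N,l \right)} = 2 - 5 l$ ($T{\left(N,l \right)} = -2 - \left(-4 + 5 l\right) = 2 - 5 l$)
$D{\left(G,n \right)} = 12 G$ ($D{\left(G,n \right)} = \left(2 - -10\right) G = \left(2 + 10\right) G = 12 G$)
$U = -173880$ ($U = 12 \cdot 9 \cdot 35 \left(-46\right) = 108 \cdot 35 \left(-46\right) = 3780 \left(-46\right) = -173880$)
$\frac{U}{46116} = - \frac{173880}{46116} = \left(-173880\right) \frac{1}{46116} = - \frac{230}{61}$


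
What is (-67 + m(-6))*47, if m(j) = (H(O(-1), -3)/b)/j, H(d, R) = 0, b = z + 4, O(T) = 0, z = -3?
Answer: -3149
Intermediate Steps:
b = 1 (b = -3 + 4 = 1)
m(j) = 0 (m(j) = (0/1)/j = (0*1)/j = 0/j = 0)
(-67 + m(-6))*47 = (-67 + 0)*47 = -67*47 = -3149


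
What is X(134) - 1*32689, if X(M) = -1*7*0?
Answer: -32689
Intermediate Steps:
X(M) = 0 (X(M) = -7*0 = 0)
X(134) - 1*32689 = 0 - 1*32689 = 0 - 32689 = -32689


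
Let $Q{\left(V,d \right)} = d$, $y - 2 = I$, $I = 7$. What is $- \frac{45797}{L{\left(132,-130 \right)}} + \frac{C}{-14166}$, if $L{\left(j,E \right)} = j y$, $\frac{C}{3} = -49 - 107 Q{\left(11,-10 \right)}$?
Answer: $- \frac{36244397}{934956} \approx -38.766$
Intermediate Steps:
$y = 9$ ($y = 2 + 7 = 9$)
$C = 3063$ ($C = 3 \left(-49 - -1070\right) = 3 \left(-49 + 1070\right) = 3 \cdot 1021 = 3063$)
$L{\left(j,E \right)} = 9 j$ ($L{\left(j,E \right)} = j 9 = 9 j$)
$- \frac{45797}{L{\left(132,-130 \right)}} + \frac{C}{-14166} = - \frac{45797}{9 \cdot 132} + \frac{3063}{-14166} = - \frac{45797}{1188} + 3063 \left(- \frac{1}{14166}\right) = \left(-45797\right) \frac{1}{1188} - \frac{1021}{4722} = - \frac{45797}{1188} - \frac{1021}{4722} = - \frac{36244397}{934956}$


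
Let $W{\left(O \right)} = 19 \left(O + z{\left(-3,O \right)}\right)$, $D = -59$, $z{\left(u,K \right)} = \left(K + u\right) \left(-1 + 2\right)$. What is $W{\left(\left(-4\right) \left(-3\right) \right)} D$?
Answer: $-23541$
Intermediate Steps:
$z{\left(u,K \right)} = K + u$ ($z{\left(u,K \right)} = \left(K + u\right) 1 = K + u$)
$W{\left(O \right)} = -57 + 38 O$ ($W{\left(O \right)} = 19 \left(O + \left(O - 3\right)\right) = 19 \left(O + \left(-3 + O\right)\right) = 19 \left(-3 + 2 O\right) = -57 + 38 O$)
$W{\left(\left(-4\right) \left(-3\right) \right)} D = \left(-57 + 38 \left(\left(-4\right) \left(-3\right)\right)\right) \left(-59\right) = \left(-57 + 38 \cdot 12\right) \left(-59\right) = \left(-57 + 456\right) \left(-59\right) = 399 \left(-59\right) = -23541$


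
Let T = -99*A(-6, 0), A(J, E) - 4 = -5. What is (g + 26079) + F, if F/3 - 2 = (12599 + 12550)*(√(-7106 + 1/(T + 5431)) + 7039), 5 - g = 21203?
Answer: 531076320 + 75447*I*√217307869870/5530 ≈ 5.3108e+8 + 6.36e+6*I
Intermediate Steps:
g = -21198 (g = 5 - 1*21203 = 5 - 21203 = -21198)
A(J, E) = -1 (A(J, E) = 4 - 5 = -1)
T = 99 (T = -99*(-1) = 99)
F = 531071439 + 75447*I*√217307869870/5530 (F = 6 + 3*((12599 + 12550)*(√(-7106 + 1/(99 + 5431)) + 7039)) = 6 + 3*(25149*(√(-7106 + 1/5530) + 7039)) = 6 + 3*(25149*(√(-39296179/5530) + 7039)) = 6 + 3*(25149*(I*√217307869870/5530 + 7039)) = 6 + 3*(25149*(7039 + I*√217307869870/5530)) = 6 + 3*(177023811 + 25149*I*√217307869870/5530) = 6 + (531071433 + 75447*I*√217307869870/5530) = 531071439 + 75447*I*√217307869870/5530 ≈ 5.3107e+8 + 6.36e+6*I)
(g + 26079) + F = (-21198 + 26079) + (531071439 + 75447*I*√217307869870/5530) = 4881 + (531071439 + 75447*I*√217307869870/5530) = 531076320 + 75447*I*√217307869870/5530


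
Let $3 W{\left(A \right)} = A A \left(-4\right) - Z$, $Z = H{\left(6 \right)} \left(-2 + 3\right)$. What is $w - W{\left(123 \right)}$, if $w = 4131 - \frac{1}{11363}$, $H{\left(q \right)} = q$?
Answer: $\frac{276177714}{11363} \approx 24305.0$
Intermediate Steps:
$Z = 6$ ($Z = 6 \left(-2 + 3\right) = 6 \cdot 1 = 6$)
$w = \frac{46940552}{11363}$ ($w = 4131 - \frac{1}{11363} = \frac{46940552}{11363} \approx 4131.0$)
$W{\left(A \right)} = -2 - \frac{4 A^{2}}{3}$ ($W{\left(A \right)} = \frac{A A \left(-4\right) - 6}{3} = \frac{A^{2} \left(-4\right) - 6}{3} = \frac{- 4 A^{2} - 6}{3} = \frac{-6 - 4 A^{2}}{3} = -2 - \frac{4 A^{2}}{3}$)
$w - W{\left(123 \right)} = \frac{46940552}{11363} - \left(-2 - \frac{4 \cdot 123^{2}}{3}\right) = \frac{46940552}{11363} - \left(-2 - 20172\right) = \frac{46940552}{11363} - -20174 = \frac{46940552}{11363} + 20174 = \frac{276177714}{11363}$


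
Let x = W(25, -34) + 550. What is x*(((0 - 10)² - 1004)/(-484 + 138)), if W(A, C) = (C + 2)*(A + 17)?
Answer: -358888/173 ≈ -2074.5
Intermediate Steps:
W(A, C) = (2 + C)*(17 + A)
x = -794 (x = (34 + 2*25 + 17*(-34) + 25*(-34)) + 550 = (34 + 50 - 578 - 850) + 550 = -1344 + 550 = -794)
x*(((0 - 10)² - 1004)/(-484 + 138)) = -794*((0 - 10)² - 1004)/(-484 + 138) = -794*((-10)² - 1004)/(-346) = -794*(100 - 1004)*(-1)/346 = -(-717776)*(-1)/346 = -794*452/173 = -358888/173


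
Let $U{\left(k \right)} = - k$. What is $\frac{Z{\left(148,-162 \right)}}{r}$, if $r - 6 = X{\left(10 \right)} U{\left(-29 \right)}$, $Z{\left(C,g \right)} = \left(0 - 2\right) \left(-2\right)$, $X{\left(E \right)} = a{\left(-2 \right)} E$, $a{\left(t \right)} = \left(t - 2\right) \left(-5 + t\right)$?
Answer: $\frac{2}{4063} \approx 0.00049225$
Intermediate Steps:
$a{\left(t \right)} = \left(-5 + t\right) \left(-2 + t\right)$ ($a{\left(t \right)} = \left(-2 + t\right) \left(-5 + t\right) = \left(-5 + t\right) \left(-2 + t\right)$)
$X{\left(E \right)} = 28 E$ ($X{\left(E \right)} = \left(10 + \left(-2\right)^{2} - -14\right) E = \left(10 + 4 + 14\right) E = 28 E$)
$Z{\left(C,g \right)} = 4$ ($Z{\left(C,g \right)} = \left(-2\right) \left(-2\right) = 4$)
$r = 8126$ ($r = 6 + 28 \cdot 10 \left(\left(-1\right) \left(-29\right)\right) = 6 + 280 \cdot 29 = 6 + 8120 = 8126$)
$\frac{Z{\left(148,-162 \right)}}{r} = \frac{4}{8126} = 4 \cdot \frac{1}{8126} = \frac{2}{4063}$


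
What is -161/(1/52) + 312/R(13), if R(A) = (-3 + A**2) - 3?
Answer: -1364324/163 ≈ -8370.1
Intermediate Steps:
R(A) = -6 + A**2
-161/(1/52) + 312/R(13) = -161/(1/52) + 312/(-6 + 13**2) = -161/1/52 + 312/(-6 + 169) = -161*52 + 312/163 = -8372 + 312*(1/163) = -8372 + 312/163 = -1364324/163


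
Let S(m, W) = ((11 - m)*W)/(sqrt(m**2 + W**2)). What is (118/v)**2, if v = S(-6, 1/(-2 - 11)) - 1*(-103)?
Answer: 515567080900/(626755 - 17*sqrt(6085))**2 ≈ 1.3180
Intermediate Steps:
S(m, W) = W*(11 - m)/sqrt(W**2 + m**2) (S(m, W) = (W*(11 - m))/(sqrt(W**2 + m**2)) = (W*(11 - m))/sqrt(W**2 + m**2) = W*(11 - m)/sqrt(W**2 + m**2))
v = 103 - 17*sqrt(6085)/6085 (v = (11 - 1*(-6))/((-2 - 11)*sqrt((1/(-2 - 11))**2 + (-6)**2)) - 1*(-103) = (11 + 6)/((-13)*sqrt((1/(-13))**2 + 36)) + 103 = -1/13*17/sqrt((-1/13)**2 + 36) + 103 = -1/13*17/sqrt(1/169 + 36) + 103 = -1/13*17/sqrt(6085/169) + 103 = -1/13*13*sqrt(6085)/6085*17 + 103 = -17*sqrt(6085)/6085 + 103 = 103 - 17*sqrt(6085)/6085 ≈ 102.78)
(118/v)**2 = (118/(103 - 17*sqrt(6085)/6085))**2 = 13924/(103 - 17*sqrt(6085)/6085)**2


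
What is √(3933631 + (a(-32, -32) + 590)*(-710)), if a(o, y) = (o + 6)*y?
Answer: √2924011 ≈ 1710.0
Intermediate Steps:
a(o, y) = y*(6 + o) (a(o, y) = (6 + o)*y = y*(6 + o))
√(3933631 + (a(-32, -32) + 590)*(-710)) = √(3933631 + (-32*(6 - 32) + 590)*(-710)) = √(3933631 + (-32*(-26) + 590)*(-710)) = √(3933631 + (832 + 590)*(-710)) = √(3933631 + 1422*(-710)) = √(3933631 - 1009620) = √2924011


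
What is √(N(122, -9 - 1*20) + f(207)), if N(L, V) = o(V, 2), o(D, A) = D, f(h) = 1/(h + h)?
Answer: 49*I*√230/138 ≈ 5.3849*I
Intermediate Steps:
f(h) = 1/(2*h)
N(L, V) = V
√(N(122, -9 - 1*20) + f(207)) = √((-9 - 1*20) + (½)/207) = √((-9 - 20) + (½)*(1/207)) = √(-29 + 1/414) = √(-12005/414) = 49*I*√230/138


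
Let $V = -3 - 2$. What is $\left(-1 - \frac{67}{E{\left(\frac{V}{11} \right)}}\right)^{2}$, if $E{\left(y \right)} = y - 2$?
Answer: $\frac{504100}{729} \approx 691.5$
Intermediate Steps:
$V = -5$
$E{\left(y \right)} = -2 + y$
$\left(-1 - \frac{67}{E{\left(\frac{V}{11} \right)}}\right)^{2} = \left(-1 - \frac{67}{-2 - \frac{5}{11}}\right)^{2} = \left(-1 - \frac{67}{- \frac{27}{11}}\right)^{2} = \left(-1 - - \frac{737}{27}\right)^{2} = \left(-1 + \frac{737}{27}\right)^{2} = \left(\frac{710}{27}\right)^{2} = \frac{504100}{729}$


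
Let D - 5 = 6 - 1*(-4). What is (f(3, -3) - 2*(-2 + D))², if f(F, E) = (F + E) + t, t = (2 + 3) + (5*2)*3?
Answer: 81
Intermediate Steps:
D = 15 (D = 5 + (6 - 1*(-4)) = 5 + (6 + 4) = 5 + 10 = 15)
t = 35 (t = 5 + 10*3 = 5 + 30 = 35)
f(F, E) = 35 + E + F (f(F, E) = (F + E) + 35 = (E + F) + 35 = 35 + E + F)
(f(3, -3) - 2*(-2 + D))² = ((35 - 3 + 3) - 2*(-2 + 15))² = (35 - 2*13)² = (35 - 26)² = 9² = 81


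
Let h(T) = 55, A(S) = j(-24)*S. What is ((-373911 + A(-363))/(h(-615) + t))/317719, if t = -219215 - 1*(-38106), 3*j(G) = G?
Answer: 371007/57524295826 ≈ 6.4496e-6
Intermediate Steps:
j(G) = G/3
t = -181109 (t = -219215 + 38106 = -181109)
A(S) = -8*S (A(S) = ((1/3)*(-24))*S = -8*S)
((-373911 + A(-363))/(h(-615) + t))/317719 = ((-373911 - 8*(-363))/(55 - 181109))/317719 = ((-373911 + 2904)/(-181054))*(1/317719) = -371007*(-1/181054)*(1/317719) = (371007/181054)*(1/317719) = 371007/57524295826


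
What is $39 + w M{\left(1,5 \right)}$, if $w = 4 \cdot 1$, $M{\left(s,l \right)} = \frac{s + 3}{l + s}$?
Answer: $\frac{125}{3} \approx 41.667$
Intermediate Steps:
$M{\left(s,l \right)} = \frac{3 + s}{l + s}$
$w = 4$
$39 + w M{\left(1,5 \right)} = 39 + 4 \frac{3 + 1}{5 + 1} = 39 + 4 \cdot \frac{1}{6} \cdot 4 = 39 + 4 \cdot \frac{2}{3} = 39 + \frac{8}{3} = \frac{125}{3}$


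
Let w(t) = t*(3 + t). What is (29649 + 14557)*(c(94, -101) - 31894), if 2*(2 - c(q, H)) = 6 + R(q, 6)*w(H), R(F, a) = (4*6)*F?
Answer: -494967464834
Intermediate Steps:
R(F, a) = 24*F
c(q, H) = -1 - 12*H*q*(3 + H) (c(q, H) = 2 - (6 + (24*q)*(H*(3 + H)))/2 = 2 - (6 + 24*H*q*(3 + H))/2 = 2 + (-3 - 12*H*q*(3 + H)) = -1 - 12*H*q*(3 + H))
(29649 + 14557)*(c(94, -101) - 31894) = (29649 + 14557)*((-1 - 12*(-101)*94*(3 - 101)) - 31894) = 44206*((-1 - 12*(-101)*94*(-98)) - 31894) = 44206*((-1 - 11164944) - 31894) = 44206*(-11164945 - 31894) = 44206*(-11196839) = -494967464834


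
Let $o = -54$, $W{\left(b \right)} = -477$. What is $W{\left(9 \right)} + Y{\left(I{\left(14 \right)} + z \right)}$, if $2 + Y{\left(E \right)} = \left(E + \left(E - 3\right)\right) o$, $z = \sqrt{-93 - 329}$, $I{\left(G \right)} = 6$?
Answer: $-965 - 108 i \sqrt{422} \approx -965.0 - 2218.6 i$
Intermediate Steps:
$z = i \sqrt{422}$ ($z = \sqrt{-422} = i \sqrt{422} \approx 20.543 i$)
$Y{\left(E \right)} = 160 - 108 E$ ($Y{\left(E \right)} = -2 + \left(E + \left(E - 3\right)\right) \left(-54\right) = -2 + \left(E + \left(-3 + E\right)\right) \left(-54\right) = -2 + \left(-3 + 2 E\right) \left(-54\right) = -2 - \left(-162 + 108 E\right) = 160 - 108 E$)
$W{\left(9 \right)} + Y{\left(I{\left(14 \right)} + z \right)} = -477 + \left(160 - 108 \left(6 + i \sqrt{422}\right)\right) = -477 - \left(488 + 108 i \sqrt{422}\right) = -965 - 108 i \sqrt{422}$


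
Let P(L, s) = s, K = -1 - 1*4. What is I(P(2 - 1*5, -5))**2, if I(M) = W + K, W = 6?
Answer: 1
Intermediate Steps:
K = -5 (K = -1 - 4 = -5)
I(M) = 1 (I(M) = 6 - 5 = 1)
I(P(2 - 1*5, -5))**2 = 1**2 = 1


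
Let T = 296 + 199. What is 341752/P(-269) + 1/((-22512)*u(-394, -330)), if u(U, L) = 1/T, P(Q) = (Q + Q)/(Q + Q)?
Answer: 2564506843/7504 ≈ 3.4175e+5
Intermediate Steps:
T = 495
P(Q) = 1 (P(Q) = (2*Q)/((2*Q)) = (2*Q)*(1/(2*Q)) = 1)
u(U, L) = 1/495
341752/P(-269) + 1/((-22512)*u(-394, -330)) = 341752/1 + 1/((-22512)*(1/495)) = 341752*1 - 1/22512*495 = 341752 - 165/7504 = 2564506843/7504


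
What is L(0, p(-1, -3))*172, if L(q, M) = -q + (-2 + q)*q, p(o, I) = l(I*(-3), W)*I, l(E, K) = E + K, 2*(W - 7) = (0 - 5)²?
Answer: 0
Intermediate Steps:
W = 39/2 (W = 7 + (0 - 5)²/2 = 7 + (½)*(-5)² = 7 + (½)*25 = 7 + 25/2 = 39/2 ≈ 19.500)
p(o, I) = I*(39/2 - 3*I) (p(o, I) = (I*(-3) + 39/2)*I = (-3*I + 39/2)*I = (39/2 - 3*I)*I = I*(39/2 - 3*I))
L(q, M) = -q + q*(-2 + q)
L(0, p(-1, -3))*172 = (0*(-3 + 0))*172 = (0*(-3))*172 = 0*172 = 0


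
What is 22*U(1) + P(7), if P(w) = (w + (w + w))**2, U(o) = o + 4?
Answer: 551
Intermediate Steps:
U(o) = 4 + o
P(w) = 9*w**2 (P(w) = (w + 2*w)**2 = (3*w)**2 = 9*w**2)
22*U(1) + P(7) = 22*(4 + 1) + 9*7**2 = 22*5 + 9*49 = 110 + 441 = 551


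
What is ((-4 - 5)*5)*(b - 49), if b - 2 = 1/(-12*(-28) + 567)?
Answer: 636600/301 ≈ 2114.9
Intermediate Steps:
b = 1807/903 (b = 2 + 1/(-12*(-28) + 567) = 2 + 1/(336 + 567) = 2 + 1/903 = 1807/903 ≈ 2.0011)
((-4 - 5)*5)*(b - 49) = ((-4 - 5)*5)*(1807/903 - 49) = -9*5*(-42440/903) = -45*(-42440/903) = 636600/301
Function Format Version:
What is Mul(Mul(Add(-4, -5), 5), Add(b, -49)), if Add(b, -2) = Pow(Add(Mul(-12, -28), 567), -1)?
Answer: Rational(636600, 301) ≈ 2114.9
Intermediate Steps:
b = Rational(1807, 903) (b = Add(2, Pow(Add(Mul(-12, -28), 567), -1)) = Add(2, Pow(Add(336, 567), -1)) = Add(2, Pow(903, -1)) = Add(2, Rational(1, 903)) = Rational(1807, 903) ≈ 2.0011)
Mul(Mul(Add(-4, -5), 5), Add(b, -49)) = Mul(Mul(Add(-4, -5), 5), Add(Rational(1807, 903), -49)) = Mul(Mul(-9, 5), Rational(-42440, 903)) = Mul(-45, Rational(-42440, 903)) = Rational(636600, 301)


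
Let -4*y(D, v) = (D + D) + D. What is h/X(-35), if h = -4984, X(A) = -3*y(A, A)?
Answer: 2848/45 ≈ 63.289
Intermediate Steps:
y(D, v) = -3*D/4 (y(D, v) = -((D + D) + D)/4 = -(2*D + D)/4 = -3*D/4)
X(A) = 9*A/4 (X(A) = -(-9)*A/4 = 9*A/4)
h/X(-35) = -4984/((9/4)*(-35)) = -4984/(-315/4) = -4984*(-4/315) = 2848/45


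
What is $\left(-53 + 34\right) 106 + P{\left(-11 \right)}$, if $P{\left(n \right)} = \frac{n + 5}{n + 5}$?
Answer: $-2013$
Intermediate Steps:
$P{\left(n \right)} = 1$ ($P{\left(n \right)} = \frac{5 + n}{5 + n} = 1$)
$\left(-53 + 34\right) 106 + P{\left(-11 \right)} = \left(-53 + 34\right) 106 + 1 = \left(-19\right) 106 + 1 = -2014 + 1 = -2013$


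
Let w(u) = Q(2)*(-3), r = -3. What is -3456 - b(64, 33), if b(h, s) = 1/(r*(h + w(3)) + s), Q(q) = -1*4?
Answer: -673919/195 ≈ -3456.0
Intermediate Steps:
Q(q) = -4
w(u) = 12 (w(u) = -4*(-3) = 12)
b(h, s) = 1/(-36 + s - 3*h) (b(h, s) = 1/(-3*(h + 12) + s) = 1/(-3*(12 + h) + s) = 1/((-36 - 3*h) + s) = 1/(-36 + s - 3*h))
-3456 - b(64, 33) = -3456 - 1/(-36 + 33 - 3*64) = -3456 - 1/(-36 + 33 - 192) = -3456 - 1/(-195) = -3456 - 1*(-1/195) = -3456 + 1/195 = -673919/195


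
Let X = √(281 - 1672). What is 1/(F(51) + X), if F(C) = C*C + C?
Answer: 204/541115 - I*√1391/7034495 ≈ 0.000377 - 5.3019e-6*I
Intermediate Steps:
F(C) = C + C² (F(C) = C² + C = C + C²)
X = I*√1391 (X = √(-1391) = I*√1391 ≈ 37.296*I)
1/(F(51) + X) = 1/(51*(1 + 51) + I*√1391) = 1/(51*52 + I*√1391) = 1/(2652 + I*√1391)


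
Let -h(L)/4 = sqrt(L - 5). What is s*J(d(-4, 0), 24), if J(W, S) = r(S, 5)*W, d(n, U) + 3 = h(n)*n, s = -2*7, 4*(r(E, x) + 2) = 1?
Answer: -147/2 + 1176*I ≈ -73.5 + 1176.0*I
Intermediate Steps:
h(L) = -4*sqrt(-5 + L) (h(L) = -4*sqrt(L - 5) = -4*sqrt(-5 + L))
r(E, x) = -7/4 (r(E, x) = -2 + (1/4)*1 = -2 + 1/4 = -7/4)
s = -14
d(n, U) = -3 - 4*n*sqrt(-5 + n) (d(n, U) = -3 + (-4*sqrt(-5 + n))*n = -3 - 4*n*sqrt(-5 + n))
J(W, S) = -7*W/4
s*J(d(-4, 0), 24) = -(-49)*(-3 - 4*(-4)*sqrt(-5 - 4))/2 = -(-49)*(-3 - 4*(-4)*sqrt(-9))/2 = -(-49)*(-3 - 4*(-4)*3*I)/2 = -(-49)*(-3 + 48*I)/2 = -14*(21/4 - 84*I) = -147/2 + 1176*I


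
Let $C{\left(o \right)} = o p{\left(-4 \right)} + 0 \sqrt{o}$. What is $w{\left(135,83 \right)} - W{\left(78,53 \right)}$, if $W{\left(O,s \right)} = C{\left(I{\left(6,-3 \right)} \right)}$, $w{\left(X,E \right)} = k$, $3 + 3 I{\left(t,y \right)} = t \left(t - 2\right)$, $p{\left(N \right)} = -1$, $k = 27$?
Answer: $34$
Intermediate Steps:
$I{\left(t,y \right)} = -1 + \frac{t \left(-2 + t\right)}{3}$ ($I{\left(t,y \right)} = -1 + \frac{t \left(t - 2\right)}{3} = -1 + \frac{t \left(-2 + t\right)}{3}$)
$w{\left(X,E \right)} = 27$
$C{\left(o \right)} = - o$ ($C{\left(o \right)} = o \left(-1\right) + 0 \sqrt{o} = - o + 0 = - o$)
$W{\left(O,s \right)} = -7$ ($W{\left(O,s \right)} = - (-1 - 4 + \frac{6^{2}}{3}) = - (-1 - 4 + \frac{1}{3} \cdot 36) = - (-1 - 4 + 12) = \left(-1\right) 7 = -7$)
$w{\left(135,83 \right)} - W{\left(78,53 \right)} = 27 - -7 = 27 + 7 = 34$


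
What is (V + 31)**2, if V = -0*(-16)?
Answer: 961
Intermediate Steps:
V = 0 (V = -4*0 = 0)
(V + 31)**2 = (0 + 31)**2 = 31**2 = 961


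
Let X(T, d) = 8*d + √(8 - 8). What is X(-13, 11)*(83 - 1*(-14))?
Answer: 8536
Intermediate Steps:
X(T, d) = 8*d (X(T, d) = 8*d + √0 = 8*d + 0 = 8*d)
X(-13, 11)*(83 - 1*(-14)) = (8*11)*(83 - 1*(-14)) = 88*(83 + 14) = 88*97 = 8536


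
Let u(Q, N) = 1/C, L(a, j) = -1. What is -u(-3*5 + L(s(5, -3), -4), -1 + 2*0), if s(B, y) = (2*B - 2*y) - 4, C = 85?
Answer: -1/85 ≈ -0.011765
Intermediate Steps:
s(B, y) = -4 - 2*y + 2*B (s(B, y) = (-2*y + 2*B) - 4 = -4 - 2*y + 2*B)
u(Q, N) = 1/85
-u(-3*5 + L(s(5, -3), -4), -1 + 2*0) = -1*1/85 = -1/85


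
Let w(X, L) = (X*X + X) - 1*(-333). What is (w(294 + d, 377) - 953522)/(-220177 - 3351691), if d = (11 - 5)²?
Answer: 843959/3571868 ≈ 0.23628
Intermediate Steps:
d = 36 (d = 6² = 36)
w(X, L) = 333 + X + X² (w(X, L) = (X² + X) + 333 = (X + X²) + 333 = 333 + X + X²)
(w(294 + d, 377) - 953522)/(-220177 - 3351691) = ((333 + (294 + 36) + (294 + 36)²) - 953522)/(-220177 - 3351691) = ((333 + 330 + 330²) - 953522)/(-3571868) = ((333 + 330 + 108900) - 953522)*(-1/3571868) = (109563 - 953522)*(-1/3571868) = -843959*(-1/3571868) = 843959/3571868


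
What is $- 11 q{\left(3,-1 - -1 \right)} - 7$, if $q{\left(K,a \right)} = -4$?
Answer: $37$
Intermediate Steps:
$- 11 q{\left(3,-1 - -1 \right)} - 7 = \left(-11\right) \left(-4\right) - 7 = 44 - 7 = 37$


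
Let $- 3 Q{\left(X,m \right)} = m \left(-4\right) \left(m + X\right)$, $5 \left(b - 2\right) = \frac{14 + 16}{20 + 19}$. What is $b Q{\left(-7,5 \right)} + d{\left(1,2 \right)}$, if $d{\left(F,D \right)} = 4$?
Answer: $- \frac{964}{39} \approx -24.718$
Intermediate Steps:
$b = \frac{28}{13}$ ($b = 2 + \frac{\left(14 + 16\right) \frac{1}{20 + 19}}{5} = 2 + \frac{30 \cdot \frac{1}{39}}{5} = 2 + \frac{1}{5} \cdot \frac{10}{13} = 2 + \frac{2}{13} = \frac{28}{13} \approx 2.1538$)
$Q{\left(X,m \right)} = \frac{4 m \left(X + m\right)}{3}$ ($Q{\left(X,m \right)} = - \frac{m \left(-4\right) \left(m + X\right)}{3} = - \frac{- 4 m \left(X + m\right)}{3} = - \frac{\left(-4\right) m \left(X + m\right)}{3} = \frac{4 m \left(X + m\right)}{3}$)
$b Q{\left(-7,5 \right)} + d{\left(1,2 \right)} = \frac{28 \cdot \frac{4}{3} \cdot 5 \left(-7 + 5\right)}{13} + 4 = \frac{28 \cdot \frac{4}{3} \cdot 5 \left(-2\right)}{13} + 4 = \frac{28}{13} \left(- \frac{40}{3}\right) + 4 = - \frac{1120}{39} + 4 = - \frac{964}{39}$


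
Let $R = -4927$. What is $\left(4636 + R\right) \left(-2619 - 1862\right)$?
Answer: $1303971$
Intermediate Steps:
$\left(4636 + R\right) \left(-2619 - 1862\right) = \left(4636 - 4927\right) \left(-2619 - 1862\right) = \left(-291\right) \left(-4481\right) = 1303971$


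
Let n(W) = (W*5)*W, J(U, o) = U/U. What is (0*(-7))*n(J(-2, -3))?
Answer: 0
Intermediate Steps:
J(U, o) = 1
n(W) = 5*W² (n(W) = (5*W)*W = 5*W²)
(0*(-7))*n(J(-2, -3)) = (0*(-7))*(5*1²) = 0*(5*1) = 0*5 = 0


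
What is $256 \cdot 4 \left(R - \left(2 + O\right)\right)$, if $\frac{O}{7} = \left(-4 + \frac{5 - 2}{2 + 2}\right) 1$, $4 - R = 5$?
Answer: $20224$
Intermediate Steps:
$R = -1$ ($R = 4 - 5 = -1$)
$O = - \frac{91}{4}$ ($O = 7 \left(-4 + \frac{5 - 2}{2 + 2}\right) 1 = 7 \left(-4 + \frac{3}{4}\right) 1 = 7 \left(\left(- \frac{13}{4}\right) 1\right) = 7 \left(- \frac{13}{4}\right) = - \frac{91}{4} \approx -22.75$)
$256 \cdot 4 \left(R - \left(2 + O\right)\right) = 256 \cdot 4 \left(-1 - - \frac{83}{4}\right) = 256 \cdot 4 \left(-1 + \left(-2 + \frac{91}{4}\right)\right) = 256 \cdot 4 \left(-1 + \frac{83}{4}\right) = 256 \cdot 4 \cdot \frac{79}{4} = 256 \cdot 79 = 20224$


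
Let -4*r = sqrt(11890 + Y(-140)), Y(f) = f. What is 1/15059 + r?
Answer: 1/15059 - 5*sqrt(470)/4 ≈ -27.099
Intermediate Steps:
r = -5*sqrt(470)/4 (r = -sqrt(11890 - 140)/4 = -5*sqrt(470)/4 ≈ -27.099)
1/15059 + r = 1/15059 - 5*sqrt(470)/4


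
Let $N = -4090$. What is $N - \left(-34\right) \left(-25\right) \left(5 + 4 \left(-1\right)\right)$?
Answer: $-4940$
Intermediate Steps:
$N - \left(-34\right) \left(-25\right) \left(5 + 4 \left(-1\right)\right) = -4090 - \left(-34\right) \left(-25\right) \left(5 + 4 \left(-1\right)\right) = -4090 - 850 \left(5 - 4\right) = -4090 - 850 \cdot 1 = -4090 - 850 = -4940$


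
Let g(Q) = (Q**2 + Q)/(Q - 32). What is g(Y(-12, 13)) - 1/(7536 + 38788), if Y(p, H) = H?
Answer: -8430987/880156 ≈ -9.5790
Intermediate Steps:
g(Q) = (Q + Q**2)/(-32 + Q)
g(Y(-12, 13)) - 1/(7536 + 38788) = 13*(1 + 13)/(-32 + 13) - 1/(7536 + 38788) = 13*14/(-19) - 1/46324 = 13*(-1/19)*14 - 1*1/46324 = -182/19 - 1/46324 = -8430987/880156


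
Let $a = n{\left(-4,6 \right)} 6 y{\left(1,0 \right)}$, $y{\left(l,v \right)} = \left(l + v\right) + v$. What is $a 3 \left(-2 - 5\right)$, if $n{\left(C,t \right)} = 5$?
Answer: $-630$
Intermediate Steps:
$y{\left(l,v \right)} = l + 2 v$
$a = 30$ ($a = 5 \cdot 6 \left(1 + 2 \cdot 0\right) = 30 \left(1 + 0\right) = 30 \cdot 1 = 30$)
$a 3 \left(-2 - 5\right) = 30 \cdot 3 \left(-2 - 5\right) = 30 \cdot 3 \left(-7\right) = 30 \left(-21\right) = -630$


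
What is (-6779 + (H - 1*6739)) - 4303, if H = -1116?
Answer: -18937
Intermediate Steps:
(-6779 + (H - 1*6739)) - 4303 = (-6779 + (-1116 - 1*6739)) - 4303 = (-6779 + (-1116 - 6739)) - 4303 = (-6779 - 7855) - 4303 = -14634 - 4303 = -18937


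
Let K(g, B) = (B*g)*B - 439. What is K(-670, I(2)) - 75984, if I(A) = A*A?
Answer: -87143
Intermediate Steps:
I(A) = A²
K(g, B) = -439 + g*B² (K(g, B) = g*B² - 439 = -439 + g*B²)
K(-670, I(2)) - 75984 = (-439 - 670*(2²)²) - 75984 = (-439 - 670*4²) - 75984 = (-439 - 670*16) - 75984 = (-439 - 10720) - 75984 = -11159 - 75984 = -87143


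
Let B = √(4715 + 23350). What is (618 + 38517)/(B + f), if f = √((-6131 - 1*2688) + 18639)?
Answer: 39135/(√28065 + 2*√2455) ≈ 146.78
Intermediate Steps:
B = √28065 ≈ 167.53
f = 2*√2455 (f = √((-6131 - 2688) + 18639) = √(-8819 + 18639) = √9820 = 2*√2455 ≈ 99.096)
(618 + 38517)/(B + f) = (618 + 38517)/(√28065 + 2*√2455) = 39135/(√28065 + 2*√2455)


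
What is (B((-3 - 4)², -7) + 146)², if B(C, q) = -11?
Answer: 18225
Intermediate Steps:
(B((-3 - 4)², -7) + 146)² = (-11 + 146)² = 135² = 18225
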